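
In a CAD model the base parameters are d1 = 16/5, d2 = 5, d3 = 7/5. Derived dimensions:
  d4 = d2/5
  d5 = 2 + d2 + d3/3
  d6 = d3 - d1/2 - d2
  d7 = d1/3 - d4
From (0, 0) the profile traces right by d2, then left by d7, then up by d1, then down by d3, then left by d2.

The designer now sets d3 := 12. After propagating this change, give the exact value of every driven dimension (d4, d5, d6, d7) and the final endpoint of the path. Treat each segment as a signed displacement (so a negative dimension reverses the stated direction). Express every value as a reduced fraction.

Apply edit: d3 := 12
  d4 = d2/5 = 1
  d5 = 2 + d2 + d3/3 = 11
  d6 = d3 - d1/2 - d2 = 27/5
  d7 = d1/3 - d4 = 1/15
Walk from origin (0, 0):
  seg 1: right by d2 = 5 → (5, 0)
  seg 2: left by d7 = 1/15 → (74/15, 0)
  seg 3: up by d1 = 16/5 → (74/15, 16/5)
  seg 4: down by d3 = 12 → (74/15, -44/5)
  seg 5: left by d2 = 5 → (-1/15, -44/5)

d4 = 1
d5 = 11
d6 = 27/5
d7 = 1/15
endpoint = (-1/15, -44/5)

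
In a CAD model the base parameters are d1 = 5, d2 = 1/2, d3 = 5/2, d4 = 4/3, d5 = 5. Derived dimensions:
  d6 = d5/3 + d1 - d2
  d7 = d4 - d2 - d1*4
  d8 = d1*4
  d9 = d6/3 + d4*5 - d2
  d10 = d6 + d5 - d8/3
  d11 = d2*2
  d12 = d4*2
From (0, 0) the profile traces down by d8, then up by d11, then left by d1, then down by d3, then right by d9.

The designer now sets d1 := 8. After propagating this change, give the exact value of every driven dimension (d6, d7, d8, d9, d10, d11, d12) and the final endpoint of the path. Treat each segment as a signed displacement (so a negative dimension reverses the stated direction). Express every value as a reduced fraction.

Apply edit: d1 := 8
  d6 = d5/3 + d1 - d2 = 55/6
  d7 = d4 - d2 - d1*4 = -187/6
  d8 = d1*4 = 32
  d9 = d6/3 + d4*5 - d2 = 83/9
  d10 = d6 + d5 - d8/3 = 7/2
  d11 = d2*2 = 1
  d12 = d4*2 = 8/3
Walk from origin (0, 0):
  seg 1: down by d8 = 32 → (0, -32)
  seg 2: up by d11 = 1 → (0, -31)
  seg 3: left by d1 = 8 → (-8, -31)
  seg 4: down by d3 = 5/2 → (-8, -67/2)
  seg 5: right by d9 = 83/9 → (11/9, -67/2)

d6 = 55/6
d7 = -187/6
d8 = 32
d9 = 83/9
d10 = 7/2
d11 = 1
d12 = 8/3
endpoint = (11/9, -67/2)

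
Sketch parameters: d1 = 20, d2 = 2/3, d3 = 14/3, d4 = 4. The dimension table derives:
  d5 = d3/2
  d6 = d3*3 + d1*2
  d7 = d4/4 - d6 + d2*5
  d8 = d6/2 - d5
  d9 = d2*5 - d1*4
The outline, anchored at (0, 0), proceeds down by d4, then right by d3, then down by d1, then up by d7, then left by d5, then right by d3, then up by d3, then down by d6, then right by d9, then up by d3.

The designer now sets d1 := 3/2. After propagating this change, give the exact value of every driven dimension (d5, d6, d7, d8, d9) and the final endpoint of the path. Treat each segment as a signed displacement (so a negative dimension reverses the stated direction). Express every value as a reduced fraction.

d5 = 7/3
d6 = 17
d7 = -38/3
d8 = 37/6
d9 = -8/3
endpoint = (13/3, -155/6)

Apply edit: d1 := 3/2
  d5 = d3/2 = 7/3
  d6 = d3*3 + d1*2 = 17
  d7 = d4/4 - d6 + d2*5 = -38/3
  d8 = d6/2 - d5 = 37/6
  d9 = d2*5 - d1*4 = -8/3
Walk from origin (0, 0):
  seg 1: down by d4 = 4 → (0, -4)
  seg 2: right by d3 = 14/3 → (14/3, -4)
  seg 3: down by d1 = 3/2 → (14/3, -11/2)
  seg 4: up by d7 = -38/3 → (14/3, -109/6)
  seg 5: left by d5 = 7/3 → (7/3, -109/6)
  seg 6: right by d3 = 14/3 → (7, -109/6)
  seg 7: up by d3 = 14/3 → (7, -27/2)
  seg 8: down by d6 = 17 → (7, -61/2)
  seg 9: right by d9 = -8/3 → (13/3, -61/2)
  seg 10: up by d3 = 14/3 → (13/3, -155/6)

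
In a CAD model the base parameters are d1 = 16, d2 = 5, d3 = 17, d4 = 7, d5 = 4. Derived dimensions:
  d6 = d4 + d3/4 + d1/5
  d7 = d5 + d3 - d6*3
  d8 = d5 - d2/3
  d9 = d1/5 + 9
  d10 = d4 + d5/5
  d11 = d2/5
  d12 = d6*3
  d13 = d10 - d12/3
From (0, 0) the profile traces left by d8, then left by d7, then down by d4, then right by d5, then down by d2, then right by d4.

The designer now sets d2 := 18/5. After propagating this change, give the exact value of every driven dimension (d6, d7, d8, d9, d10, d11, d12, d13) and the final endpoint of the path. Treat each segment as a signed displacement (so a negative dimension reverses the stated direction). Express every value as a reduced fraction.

d6 = 289/20
d7 = -447/20
d8 = 14/5
d9 = 61/5
d10 = 39/5
d11 = 18/25
d12 = 867/20
d13 = -133/20
endpoint = (611/20, -53/5)

Apply edit: d2 := 18/5
  d6 = d4 + d3/4 + d1/5 = 289/20
  d7 = d5 + d3 - d6*3 = -447/20
  d8 = d5 - d2/3 = 14/5
  d9 = d1/5 + 9 = 61/5
  d10 = d4 + d5/5 = 39/5
  d11 = d2/5 = 18/25
  d12 = d6*3 = 867/20
  d13 = d10 - d12/3 = -133/20
Walk from origin (0, 0):
  seg 1: left by d8 = 14/5 → (-14/5, 0)
  seg 2: left by d7 = -447/20 → (391/20, 0)
  seg 3: down by d4 = 7 → (391/20, -7)
  seg 4: right by d5 = 4 → (471/20, -7)
  seg 5: down by d2 = 18/5 → (471/20, -53/5)
  seg 6: right by d4 = 7 → (611/20, -53/5)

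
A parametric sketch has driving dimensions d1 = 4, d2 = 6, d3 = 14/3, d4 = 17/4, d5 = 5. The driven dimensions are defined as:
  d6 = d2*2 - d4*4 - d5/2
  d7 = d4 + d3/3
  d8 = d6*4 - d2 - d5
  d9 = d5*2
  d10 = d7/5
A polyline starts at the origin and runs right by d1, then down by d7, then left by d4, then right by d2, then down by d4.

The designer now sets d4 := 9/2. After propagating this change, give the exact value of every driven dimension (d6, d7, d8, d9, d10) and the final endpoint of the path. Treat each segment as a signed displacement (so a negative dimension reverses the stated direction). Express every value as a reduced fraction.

d6 = -17/2
d7 = 109/18
d8 = -45
d9 = 10
d10 = 109/90
endpoint = (11/2, -95/9)

Apply edit: d4 := 9/2
  d6 = d2*2 - d4*4 - d5/2 = -17/2
  d7 = d4 + d3/3 = 109/18
  d8 = d6*4 - d2 - d5 = -45
  d9 = d5*2 = 10
  d10 = d7/5 = 109/90
Walk from origin (0, 0):
  seg 1: right by d1 = 4 → (4, 0)
  seg 2: down by d7 = 109/18 → (4, -109/18)
  seg 3: left by d4 = 9/2 → (-1/2, -109/18)
  seg 4: right by d2 = 6 → (11/2, -109/18)
  seg 5: down by d4 = 9/2 → (11/2, -95/9)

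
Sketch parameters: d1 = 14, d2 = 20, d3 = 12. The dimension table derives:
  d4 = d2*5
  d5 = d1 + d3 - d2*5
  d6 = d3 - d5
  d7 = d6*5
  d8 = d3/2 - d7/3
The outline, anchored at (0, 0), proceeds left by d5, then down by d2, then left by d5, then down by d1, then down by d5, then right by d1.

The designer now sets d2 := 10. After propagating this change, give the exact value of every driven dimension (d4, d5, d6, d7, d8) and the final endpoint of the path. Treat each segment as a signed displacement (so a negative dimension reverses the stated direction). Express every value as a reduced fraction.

Apply edit: d2 := 10
  d4 = d2*5 = 50
  d5 = d1 + d3 - d2*5 = -24
  d6 = d3 - d5 = 36
  d7 = d6*5 = 180
  d8 = d3/2 - d7/3 = -54
Walk from origin (0, 0):
  seg 1: left by d5 = -24 → (24, 0)
  seg 2: down by d2 = 10 → (24, -10)
  seg 3: left by d5 = -24 → (48, -10)
  seg 4: down by d1 = 14 → (48, -24)
  seg 5: down by d5 = -24 → (48, 0)
  seg 6: right by d1 = 14 → (62, 0)

d4 = 50
d5 = -24
d6 = 36
d7 = 180
d8 = -54
endpoint = (62, 0)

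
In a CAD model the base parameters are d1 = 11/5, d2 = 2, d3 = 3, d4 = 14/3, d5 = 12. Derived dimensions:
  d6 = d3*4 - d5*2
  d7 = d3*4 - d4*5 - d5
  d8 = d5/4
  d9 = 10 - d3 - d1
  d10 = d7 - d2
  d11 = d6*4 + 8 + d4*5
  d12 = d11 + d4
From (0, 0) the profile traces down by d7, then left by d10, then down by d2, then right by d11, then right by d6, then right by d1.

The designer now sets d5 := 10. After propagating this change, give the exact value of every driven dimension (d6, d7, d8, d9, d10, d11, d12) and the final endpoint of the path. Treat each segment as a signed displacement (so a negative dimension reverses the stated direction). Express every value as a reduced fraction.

Apply edit: d5 := 10
  d6 = d3*4 - d5*2 = -8
  d7 = d3*4 - d4*5 - d5 = -64/3
  d8 = d5/4 = 5/2
  d9 = 10 - d3 - d1 = 24/5
  d10 = d7 - d2 = -70/3
  d11 = d6*4 + 8 + d4*5 = -2/3
  d12 = d11 + d4 = 4
Walk from origin (0, 0):
  seg 1: down by d7 = -64/3 → (0, 64/3)
  seg 2: left by d10 = -70/3 → (70/3, 64/3)
  seg 3: down by d2 = 2 → (70/3, 58/3)
  seg 4: right by d11 = -2/3 → (68/3, 58/3)
  seg 5: right by d6 = -8 → (44/3, 58/3)
  seg 6: right by d1 = 11/5 → (253/15, 58/3)

d6 = -8
d7 = -64/3
d8 = 5/2
d9 = 24/5
d10 = -70/3
d11 = -2/3
d12 = 4
endpoint = (253/15, 58/3)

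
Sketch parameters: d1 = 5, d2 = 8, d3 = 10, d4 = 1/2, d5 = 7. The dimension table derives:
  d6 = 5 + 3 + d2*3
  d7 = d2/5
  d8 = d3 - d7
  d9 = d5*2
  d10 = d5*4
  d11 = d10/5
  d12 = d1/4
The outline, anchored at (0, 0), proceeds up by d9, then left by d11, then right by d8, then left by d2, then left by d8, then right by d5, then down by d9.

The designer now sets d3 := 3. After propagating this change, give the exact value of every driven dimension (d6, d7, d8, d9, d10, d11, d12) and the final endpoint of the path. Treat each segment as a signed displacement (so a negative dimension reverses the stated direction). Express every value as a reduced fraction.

Apply edit: d3 := 3
  d6 = 5 + 3 + d2*3 = 32
  d7 = d2/5 = 8/5
  d8 = d3 - d7 = 7/5
  d9 = d5*2 = 14
  d10 = d5*4 = 28
  d11 = d10/5 = 28/5
  d12 = d1/4 = 5/4
Walk from origin (0, 0):
  seg 1: up by d9 = 14 → (0, 14)
  seg 2: left by d11 = 28/5 → (-28/5, 14)
  seg 3: right by d8 = 7/5 → (-21/5, 14)
  seg 4: left by d2 = 8 → (-61/5, 14)
  seg 5: left by d8 = 7/5 → (-68/5, 14)
  seg 6: right by d5 = 7 → (-33/5, 14)
  seg 7: down by d9 = 14 → (-33/5, 0)

d6 = 32
d7 = 8/5
d8 = 7/5
d9 = 14
d10 = 28
d11 = 28/5
d12 = 5/4
endpoint = (-33/5, 0)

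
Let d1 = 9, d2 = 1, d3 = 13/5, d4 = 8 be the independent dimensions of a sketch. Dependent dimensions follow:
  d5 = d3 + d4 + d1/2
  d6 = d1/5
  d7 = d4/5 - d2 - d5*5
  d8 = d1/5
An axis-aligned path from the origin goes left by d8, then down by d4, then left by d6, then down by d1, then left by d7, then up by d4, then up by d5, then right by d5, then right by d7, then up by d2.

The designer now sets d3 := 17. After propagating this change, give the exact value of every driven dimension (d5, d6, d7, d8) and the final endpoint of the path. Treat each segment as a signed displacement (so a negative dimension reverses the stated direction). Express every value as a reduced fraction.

Apply edit: d3 := 17
  d5 = d3 + d4 + d1/2 = 59/2
  d6 = d1/5 = 9/5
  d7 = d4/5 - d2 - d5*5 = -1469/10
  d8 = d1/5 = 9/5
Walk from origin (0, 0):
  seg 1: left by d8 = 9/5 → (-9/5, 0)
  seg 2: down by d4 = 8 → (-9/5, -8)
  seg 3: left by d6 = 9/5 → (-18/5, -8)
  seg 4: down by d1 = 9 → (-18/5, -17)
  seg 5: left by d7 = -1469/10 → (1433/10, -17)
  seg 6: up by d4 = 8 → (1433/10, -9)
  seg 7: up by d5 = 59/2 → (1433/10, 41/2)
  seg 8: right by d5 = 59/2 → (864/5, 41/2)
  seg 9: right by d7 = -1469/10 → (259/10, 41/2)
  seg 10: up by d2 = 1 → (259/10, 43/2)

d5 = 59/2
d6 = 9/5
d7 = -1469/10
d8 = 9/5
endpoint = (259/10, 43/2)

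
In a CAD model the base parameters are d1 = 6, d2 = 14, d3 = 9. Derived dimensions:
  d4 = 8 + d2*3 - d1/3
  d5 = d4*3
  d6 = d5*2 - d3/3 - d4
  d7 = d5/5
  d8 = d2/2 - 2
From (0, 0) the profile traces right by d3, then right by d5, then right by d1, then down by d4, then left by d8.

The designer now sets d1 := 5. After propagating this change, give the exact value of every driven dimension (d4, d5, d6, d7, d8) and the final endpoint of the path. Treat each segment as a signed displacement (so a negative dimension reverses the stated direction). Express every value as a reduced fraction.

d4 = 145/3
d5 = 145
d6 = 716/3
d7 = 29
d8 = 5
endpoint = (154, -145/3)

Apply edit: d1 := 5
  d4 = 8 + d2*3 - d1/3 = 145/3
  d5 = d4*3 = 145
  d6 = d5*2 - d3/3 - d4 = 716/3
  d7 = d5/5 = 29
  d8 = d2/2 - 2 = 5
Walk from origin (0, 0):
  seg 1: right by d3 = 9 → (9, 0)
  seg 2: right by d5 = 145 → (154, 0)
  seg 3: right by d1 = 5 → (159, 0)
  seg 4: down by d4 = 145/3 → (159, -145/3)
  seg 5: left by d8 = 5 → (154, -145/3)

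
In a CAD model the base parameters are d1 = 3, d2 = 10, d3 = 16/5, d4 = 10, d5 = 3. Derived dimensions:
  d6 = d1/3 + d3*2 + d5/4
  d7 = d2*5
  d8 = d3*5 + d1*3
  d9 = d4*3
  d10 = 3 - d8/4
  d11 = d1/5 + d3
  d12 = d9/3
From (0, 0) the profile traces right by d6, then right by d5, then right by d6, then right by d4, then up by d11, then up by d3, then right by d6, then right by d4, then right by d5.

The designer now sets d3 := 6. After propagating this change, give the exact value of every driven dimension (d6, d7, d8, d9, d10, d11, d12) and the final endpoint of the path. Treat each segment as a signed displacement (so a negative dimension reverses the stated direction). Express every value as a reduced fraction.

d6 = 55/4
d7 = 50
d8 = 39
d9 = 30
d10 = -27/4
d11 = 33/5
d12 = 10
endpoint = (269/4, 63/5)

Apply edit: d3 := 6
  d6 = d1/3 + d3*2 + d5/4 = 55/4
  d7 = d2*5 = 50
  d8 = d3*5 + d1*3 = 39
  d9 = d4*3 = 30
  d10 = 3 - d8/4 = -27/4
  d11 = d1/5 + d3 = 33/5
  d12 = d9/3 = 10
Walk from origin (0, 0):
  seg 1: right by d6 = 55/4 → (55/4, 0)
  seg 2: right by d5 = 3 → (67/4, 0)
  seg 3: right by d6 = 55/4 → (61/2, 0)
  seg 4: right by d4 = 10 → (81/2, 0)
  seg 5: up by d11 = 33/5 → (81/2, 33/5)
  seg 6: up by d3 = 6 → (81/2, 63/5)
  seg 7: right by d6 = 55/4 → (217/4, 63/5)
  seg 8: right by d4 = 10 → (257/4, 63/5)
  seg 9: right by d5 = 3 → (269/4, 63/5)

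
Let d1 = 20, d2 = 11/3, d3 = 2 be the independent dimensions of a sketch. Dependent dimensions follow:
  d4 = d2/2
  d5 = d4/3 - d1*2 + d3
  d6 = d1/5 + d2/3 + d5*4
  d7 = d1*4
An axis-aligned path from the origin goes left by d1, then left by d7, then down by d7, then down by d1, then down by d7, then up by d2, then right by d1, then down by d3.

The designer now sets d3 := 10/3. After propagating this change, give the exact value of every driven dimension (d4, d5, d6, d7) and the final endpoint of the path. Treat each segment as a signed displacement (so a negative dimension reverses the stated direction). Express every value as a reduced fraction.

d4 = 11/6
d5 = -649/18
d6 = -139
d7 = 80
endpoint = (-80, -539/3)

Apply edit: d3 := 10/3
  d4 = d2/2 = 11/6
  d5 = d4/3 - d1*2 + d3 = -649/18
  d6 = d1/5 + d2/3 + d5*4 = -139
  d7 = d1*4 = 80
Walk from origin (0, 0):
  seg 1: left by d1 = 20 → (-20, 0)
  seg 2: left by d7 = 80 → (-100, 0)
  seg 3: down by d7 = 80 → (-100, -80)
  seg 4: down by d1 = 20 → (-100, -100)
  seg 5: down by d7 = 80 → (-100, -180)
  seg 6: up by d2 = 11/3 → (-100, -529/3)
  seg 7: right by d1 = 20 → (-80, -529/3)
  seg 8: down by d3 = 10/3 → (-80, -539/3)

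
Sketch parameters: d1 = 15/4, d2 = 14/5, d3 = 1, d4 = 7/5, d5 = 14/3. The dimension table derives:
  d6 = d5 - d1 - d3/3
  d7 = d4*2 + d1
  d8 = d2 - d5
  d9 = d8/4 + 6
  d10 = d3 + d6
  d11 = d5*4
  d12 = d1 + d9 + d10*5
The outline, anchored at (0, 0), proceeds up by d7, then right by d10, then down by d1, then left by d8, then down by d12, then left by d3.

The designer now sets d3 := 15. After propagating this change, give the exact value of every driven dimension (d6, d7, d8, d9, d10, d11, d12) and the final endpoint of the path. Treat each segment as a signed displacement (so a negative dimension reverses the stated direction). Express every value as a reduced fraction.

Apply edit: d3 := 15
  d6 = d5 - d1 - d3/3 = -49/12
  d7 = d4*2 + d1 = 131/20
  d8 = d2 - d5 = -28/15
  d9 = d8/4 + 6 = 83/15
  d10 = d3 + d6 = 131/12
  d11 = d5*4 = 56/3
  d12 = d1 + d9 + d10*5 = 958/15
Walk from origin (0, 0):
  seg 1: up by d7 = 131/20 → (0, 131/20)
  seg 2: right by d10 = 131/12 → (131/12, 131/20)
  seg 3: down by d1 = 15/4 → (131/12, 14/5)
  seg 4: left by d8 = -28/15 → (767/60, 14/5)
  seg 5: down by d12 = 958/15 → (767/60, -916/15)
  seg 6: left by d3 = 15 → (-133/60, -916/15)

d6 = -49/12
d7 = 131/20
d8 = -28/15
d9 = 83/15
d10 = 131/12
d11 = 56/3
d12 = 958/15
endpoint = (-133/60, -916/15)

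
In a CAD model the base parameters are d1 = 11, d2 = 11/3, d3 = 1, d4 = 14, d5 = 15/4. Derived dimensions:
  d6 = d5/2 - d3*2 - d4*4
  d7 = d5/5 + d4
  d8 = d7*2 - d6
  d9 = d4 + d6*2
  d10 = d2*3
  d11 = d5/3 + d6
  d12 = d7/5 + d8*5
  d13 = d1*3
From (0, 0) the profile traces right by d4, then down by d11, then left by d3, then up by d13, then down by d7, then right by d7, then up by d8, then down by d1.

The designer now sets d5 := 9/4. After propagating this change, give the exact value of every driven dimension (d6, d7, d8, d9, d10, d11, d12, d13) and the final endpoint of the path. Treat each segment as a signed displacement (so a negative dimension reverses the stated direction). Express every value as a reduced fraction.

d6 = -455/8
d7 = 289/20
d8 = 3431/40
d9 = -399/4
d10 = 11
d11 = -449/8
d12 = 86353/200
d13 = 33
endpoint = (549/20, 2989/20)

Apply edit: d5 := 9/4
  d6 = d5/2 - d3*2 - d4*4 = -455/8
  d7 = d5/5 + d4 = 289/20
  d8 = d7*2 - d6 = 3431/40
  d9 = d4 + d6*2 = -399/4
  d10 = d2*3 = 11
  d11 = d5/3 + d6 = -449/8
  d12 = d7/5 + d8*5 = 86353/200
  d13 = d1*3 = 33
Walk from origin (0, 0):
  seg 1: right by d4 = 14 → (14, 0)
  seg 2: down by d11 = -449/8 → (14, 449/8)
  seg 3: left by d3 = 1 → (13, 449/8)
  seg 4: up by d13 = 33 → (13, 713/8)
  seg 5: down by d7 = 289/20 → (13, 2987/40)
  seg 6: right by d7 = 289/20 → (549/20, 2987/40)
  seg 7: up by d8 = 3431/40 → (549/20, 3209/20)
  seg 8: down by d1 = 11 → (549/20, 2989/20)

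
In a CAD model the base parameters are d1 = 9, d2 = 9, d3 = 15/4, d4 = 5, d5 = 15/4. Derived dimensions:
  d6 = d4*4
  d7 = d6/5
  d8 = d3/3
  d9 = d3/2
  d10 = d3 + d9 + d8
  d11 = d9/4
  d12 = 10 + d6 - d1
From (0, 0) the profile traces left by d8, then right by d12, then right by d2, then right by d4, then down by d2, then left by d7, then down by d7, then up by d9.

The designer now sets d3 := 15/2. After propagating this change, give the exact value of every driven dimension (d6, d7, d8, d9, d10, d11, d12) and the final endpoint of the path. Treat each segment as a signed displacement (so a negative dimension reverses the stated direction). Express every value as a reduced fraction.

Apply edit: d3 := 15/2
  d6 = d4*4 = 20
  d7 = d6/5 = 4
  d8 = d3/3 = 5/2
  d9 = d3/2 = 15/4
  d10 = d3 + d9 + d8 = 55/4
  d11 = d9/4 = 15/16
  d12 = 10 + d6 - d1 = 21
Walk from origin (0, 0):
  seg 1: left by d8 = 5/2 → (-5/2, 0)
  seg 2: right by d12 = 21 → (37/2, 0)
  seg 3: right by d2 = 9 → (55/2, 0)
  seg 4: right by d4 = 5 → (65/2, 0)
  seg 5: down by d2 = 9 → (65/2, -9)
  seg 6: left by d7 = 4 → (57/2, -9)
  seg 7: down by d7 = 4 → (57/2, -13)
  seg 8: up by d9 = 15/4 → (57/2, -37/4)

d6 = 20
d7 = 4
d8 = 5/2
d9 = 15/4
d10 = 55/4
d11 = 15/16
d12 = 21
endpoint = (57/2, -37/4)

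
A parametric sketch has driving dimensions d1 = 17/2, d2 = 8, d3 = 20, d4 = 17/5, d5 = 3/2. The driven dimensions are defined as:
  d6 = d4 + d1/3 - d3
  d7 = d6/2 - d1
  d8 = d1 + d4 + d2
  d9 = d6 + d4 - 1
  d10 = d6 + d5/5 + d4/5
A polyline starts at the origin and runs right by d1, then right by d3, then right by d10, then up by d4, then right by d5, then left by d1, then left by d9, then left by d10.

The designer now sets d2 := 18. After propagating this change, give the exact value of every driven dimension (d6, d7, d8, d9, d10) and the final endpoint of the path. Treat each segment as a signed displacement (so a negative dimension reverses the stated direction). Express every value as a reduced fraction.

d6 = -413/30
d7 = -923/60
d8 = 299/10
d9 = -341/30
d10 = -959/75
endpoint = (493/15, 17/5)

Apply edit: d2 := 18
  d6 = d4 + d1/3 - d3 = -413/30
  d7 = d6/2 - d1 = -923/60
  d8 = d1 + d4 + d2 = 299/10
  d9 = d6 + d4 - 1 = -341/30
  d10 = d6 + d5/5 + d4/5 = -959/75
Walk from origin (0, 0):
  seg 1: right by d1 = 17/2 → (17/2, 0)
  seg 2: right by d3 = 20 → (57/2, 0)
  seg 3: right by d10 = -959/75 → (2357/150, 0)
  seg 4: up by d4 = 17/5 → (2357/150, 17/5)
  seg 5: right by d5 = 3/2 → (1291/75, 17/5)
  seg 6: left by d1 = 17/2 → (1307/150, 17/5)
  seg 7: left by d9 = -341/30 → (502/25, 17/5)
  seg 8: left by d10 = -959/75 → (493/15, 17/5)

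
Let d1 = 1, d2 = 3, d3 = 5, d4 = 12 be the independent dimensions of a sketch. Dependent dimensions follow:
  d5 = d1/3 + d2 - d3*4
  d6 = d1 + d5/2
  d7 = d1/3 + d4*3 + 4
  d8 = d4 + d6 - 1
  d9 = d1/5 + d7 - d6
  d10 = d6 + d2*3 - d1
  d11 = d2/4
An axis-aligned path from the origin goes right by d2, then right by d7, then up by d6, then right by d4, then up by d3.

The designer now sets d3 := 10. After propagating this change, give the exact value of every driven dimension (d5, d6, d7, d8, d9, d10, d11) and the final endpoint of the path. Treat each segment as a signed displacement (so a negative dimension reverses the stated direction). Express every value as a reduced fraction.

d5 = -110/3
d6 = -52/3
d7 = 121/3
d8 = -19/3
d9 = 868/15
d10 = -28/3
d11 = 3/4
endpoint = (166/3, -22/3)

Apply edit: d3 := 10
  d5 = d1/3 + d2 - d3*4 = -110/3
  d6 = d1 + d5/2 = -52/3
  d7 = d1/3 + d4*3 + 4 = 121/3
  d8 = d4 + d6 - 1 = -19/3
  d9 = d1/5 + d7 - d6 = 868/15
  d10 = d6 + d2*3 - d1 = -28/3
  d11 = d2/4 = 3/4
Walk from origin (0, 0):
  seg 1: right by d2 = 3 → (3, 0)
  seg 2: right by d7 = 121/3 → (130/3, 0)
  seg 3: up by d6 = -52/3 → (130/3, -52/3)
  seg 4: right by d4 = 12 → (166/3, -52/3)
  seg 5: up by d3 = 10 → (166/3, -22/3)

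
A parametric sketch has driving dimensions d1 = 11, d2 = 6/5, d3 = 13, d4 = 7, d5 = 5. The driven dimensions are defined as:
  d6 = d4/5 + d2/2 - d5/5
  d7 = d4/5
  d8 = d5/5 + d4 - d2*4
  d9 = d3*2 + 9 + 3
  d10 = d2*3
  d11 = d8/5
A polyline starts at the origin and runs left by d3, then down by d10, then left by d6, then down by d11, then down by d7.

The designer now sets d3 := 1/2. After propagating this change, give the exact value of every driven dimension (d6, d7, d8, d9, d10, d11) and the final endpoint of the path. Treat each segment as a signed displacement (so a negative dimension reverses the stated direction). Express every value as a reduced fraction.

d6 = 1
d7 = 7/5
d8 = 16/5
d9 = 13
d10 = 18/5
d11 = 16/25
endpoint = (-3/2, -141/25)

Apply edit: d3 := 1/2
  d6 = d4/5 + d2/2 - d5/5 = 1
  d7 = d4/5 = 7/5
  d8 = d5/5 + d4 - d2*4 = 16/5
  d9 = d3*2 + 9 + 3 = 13
  d10 = d2*3 = 18/5
  d11 = d8/5 = 16/25
Walk from origin (0, 0):
  seg 1: left by d3 = 1/2 → (-1/2, 0)
  seg 2: down by d10 = 18/5 → (-1/2, -18/5)
  seg 3: left by d6 = 1 → (-3/2, -18/5)
  seg 4: down by d11 = 16/25 → (-3/2, -106/25)
  seg 5: down by d7 = 7/5 → (-3/2, -141/25)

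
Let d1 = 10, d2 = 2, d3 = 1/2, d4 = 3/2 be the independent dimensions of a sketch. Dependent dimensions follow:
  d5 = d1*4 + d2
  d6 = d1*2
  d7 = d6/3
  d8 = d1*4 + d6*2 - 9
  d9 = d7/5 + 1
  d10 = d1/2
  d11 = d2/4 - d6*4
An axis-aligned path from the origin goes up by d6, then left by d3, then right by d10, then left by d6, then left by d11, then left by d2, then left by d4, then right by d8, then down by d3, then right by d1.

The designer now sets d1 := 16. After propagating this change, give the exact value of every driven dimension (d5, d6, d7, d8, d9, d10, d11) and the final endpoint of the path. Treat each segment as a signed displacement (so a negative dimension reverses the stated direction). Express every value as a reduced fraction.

Apply edit: d1 := 16
  d5 = d1*4 + d2 = 66
  d6 = d1*2 = 32
  d7 = d6/3 = 32/3
  d8 = d1*4 + d6*2 - 9 = 119
  d9 = d7/5 + 1 = 47/15
  d10 = d1/2 = 8
  d11 = d2/4 - d6*4 = -255/2
Walk from origin (0, 0):
  seg 1: up by d6 = 32 → (0, 32)
  seg 2: left by d3 = 1/2 → (-1/2, 32)
  seg 3: right by d10 = 8 → (15/2, 32)
  seg 4: left by d6 = 32 → (-49/2, 32)
  seg 5: left by d11 = -255/2 → (103, 32)
  seg 6: left by d2 = 2 → (101, 32)
  seg 7: left by d4 = 3/2 → (199/2, 32)
  seg 8: right by d8 = 119 → (437/2, 32)
  seg 9: down by d3 = 1/2 → (437/2, 63/2)
  seg 10: right by d1 = 16 → (469/2, 63/2)

d5 = 66
d6 = 32
d7 = 32/3
d8 = 119
d9 = 47/15
d10 = 8
d11 = -255/2
endpoint = (469/2, 63/2)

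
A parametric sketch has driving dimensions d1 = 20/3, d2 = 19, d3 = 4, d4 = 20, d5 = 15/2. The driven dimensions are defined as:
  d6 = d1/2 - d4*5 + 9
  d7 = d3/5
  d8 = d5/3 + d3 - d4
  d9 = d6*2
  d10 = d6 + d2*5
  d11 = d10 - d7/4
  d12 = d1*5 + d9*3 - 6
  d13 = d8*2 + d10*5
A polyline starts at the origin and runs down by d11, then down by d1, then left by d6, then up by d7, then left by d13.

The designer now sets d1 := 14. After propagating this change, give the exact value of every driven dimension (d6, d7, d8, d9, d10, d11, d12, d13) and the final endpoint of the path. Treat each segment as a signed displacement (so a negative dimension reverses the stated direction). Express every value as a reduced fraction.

d6 = -84
d7 = 4/5
d8 = -27/2
d9 = -168
d10 = 11
d11 = 54/5
d12 = -440
d13 = 28
endpoint = (56, -24)

Apply edit: d1 := 14
  d6 = d1/2 - d4*5 + 9 = -84
  d7 = d3/5 = 4/5
  d8 = d5/3 + d3 - d4 = -27/2
  d9 = d6*2 = -168
  d10 = d6 + d2*5 = 11
  d11 = d10 - d7/4 = 54/5
  d12 = d1*5 + d9*3 - 6 = -440
  d13 = d8*2 + d10*5 = 28
Walk from origin (0, 0):
  seg 1: down by d11 = 54/5 → (0, -54/5)
  seg 2: down by d1 = 14 → (0, -124/5)
  seg 3: left by d6 = -84 → (84, -124/5)
  seg 4: up by d7 = 4/5 → (84, -24)
  seg 5: left by d13 = 28 → (56, -24)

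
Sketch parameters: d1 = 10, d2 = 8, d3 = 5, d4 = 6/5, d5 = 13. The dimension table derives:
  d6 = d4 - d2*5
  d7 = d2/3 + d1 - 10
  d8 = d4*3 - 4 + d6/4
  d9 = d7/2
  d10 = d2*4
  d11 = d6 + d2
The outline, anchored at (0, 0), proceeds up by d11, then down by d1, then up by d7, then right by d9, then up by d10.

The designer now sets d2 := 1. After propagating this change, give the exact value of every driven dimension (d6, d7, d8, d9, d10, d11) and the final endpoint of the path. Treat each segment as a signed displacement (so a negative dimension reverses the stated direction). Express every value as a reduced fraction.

Apply edit: d2 := 1
  d6 = d4 - d2*5 = -19/5
  d7 = d2/3 + d1 - 10 = 1/3
  d8 = d4*3 - 4 + d6/4 = -27/20
  d9 = d7/2 = 1/6
  d10 = d2*4 = 4
  d11 = d6 + d2 = -14/5
Walk from origin (0, 0):
  seg 1: up by d11 = -14/5 → (0, -14/5)
  seg 2: down by d1 = 10 → (0, -64/5)
  seg 3: up by d7 = 1/3 → (0, -187/15)
  seg 4: right by d9 = 1/6 → (1/6, -187/15)
  seg 5: up by d10 = 4 → (1/6, -127/15)

d6 = -19/5
d7 = 1/3
d8 = -27/20
d9 = 1/6
d10 = 4
d11 = -14/5
endpoint = (1/6, -127/15)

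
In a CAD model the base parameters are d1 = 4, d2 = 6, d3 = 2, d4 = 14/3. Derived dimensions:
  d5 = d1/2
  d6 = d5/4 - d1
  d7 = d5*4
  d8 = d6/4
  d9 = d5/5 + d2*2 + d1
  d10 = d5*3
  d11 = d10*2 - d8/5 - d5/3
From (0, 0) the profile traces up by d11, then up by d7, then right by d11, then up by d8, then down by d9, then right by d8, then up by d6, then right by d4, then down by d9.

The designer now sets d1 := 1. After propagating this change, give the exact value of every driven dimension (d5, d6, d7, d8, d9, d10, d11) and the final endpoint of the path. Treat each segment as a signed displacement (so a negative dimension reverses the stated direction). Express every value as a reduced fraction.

d5 = 1/2
d6 = -7/8
d7 = 2
d8 = -7/32
d9 = 131/10
d10 = 3/2
d11 = 1381/480
endpoint = (293/40, -269/12)

Apply edit: d1 := 1
  d5 = d1/2 = 1/2
  d6 = d5/4 - d1 = -7/8
  d7 = d5*4 = 2
  d8 = d6/4 = -7/32
  d9 = d5/5 + d2*2 + d1 = 131/10
  d10 = d5*3 = 3/2
  d11 = d10*2 - d8/5 - d5/3 = 1381/480
Walk from origin (0, 0):
  seg 1: up by d11 = 1381/480 → (0, 1381/480)
  seg 2: up by d7 = 2 → (0, 2341/480)
  seg 3: right by d11 = 1381/480 → (1381/480, 2341/480)
  seg 4: up by d8 = -7/32 → (1381/480, 559/120)
  seg 5: down by d9 = 131/10 → (1381/480, -1013/120)
  seg 6: right by d8 = -7/32 → (319/120, -1013/120)
  seg 7: up by d6 = -7/8 → (319/120, -559/60)
  seg 8: right by d4 = 14/3 → (293/40, -559/60)
  seg 9: down by d9 = 131/10 → (293/40, -269/12)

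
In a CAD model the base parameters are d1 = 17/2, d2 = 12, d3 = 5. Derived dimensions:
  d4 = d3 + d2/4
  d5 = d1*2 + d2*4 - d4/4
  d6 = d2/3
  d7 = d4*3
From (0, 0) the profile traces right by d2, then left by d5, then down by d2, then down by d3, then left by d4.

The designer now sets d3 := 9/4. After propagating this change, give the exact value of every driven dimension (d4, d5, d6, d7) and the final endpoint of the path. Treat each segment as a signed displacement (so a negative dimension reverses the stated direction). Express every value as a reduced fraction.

Apply edit: d3 := 9/4
  d4 = d3 + d2/4 = 21/4
  d5 = d1*2 + d2*4 - d4/4 = 1019/16
  d6 = d2/3 = 4
  d7 = d4*3 = 63/4
Walk from origin (0, 0):
  seg 1: right by d2 = 12 → (12, 0)
  seg 2: left by d5 = 1019/16 → (-827/16, 0)
  seg 3: down by d2 = 12 → (-827/16, -12)
  seg 4: down by d3 = 9/4 → (-827/16, -57/4)
  seg 5: left by d4 = 21/4 → (-911/16, -57/4)

d4 = 21/4
d5 = 1019/16
d6 = 4
d7 = 63/4
endpoint = (-911/16, -57/4)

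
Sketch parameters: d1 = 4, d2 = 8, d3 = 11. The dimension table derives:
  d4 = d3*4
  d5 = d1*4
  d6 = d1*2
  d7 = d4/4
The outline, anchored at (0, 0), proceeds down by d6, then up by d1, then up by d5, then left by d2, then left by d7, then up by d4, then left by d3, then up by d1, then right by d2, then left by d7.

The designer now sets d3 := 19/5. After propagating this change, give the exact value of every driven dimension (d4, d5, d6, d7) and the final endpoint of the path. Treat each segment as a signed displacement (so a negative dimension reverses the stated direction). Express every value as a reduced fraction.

Apply edit: d3 := 19/5
  d4 = d3*4 = 76/5
  d5 = d1*4 = 16
  d6 = d1*2 = 8
  d7 = d4/4 = 19/5
Walk from origin (0, 0):
  seg 1: down by d6 = 8 → (0, -8)
  seg 2: up by d1 = 4 → (0, -4)
  seg 3: up by d5 = 16 → (0, 12)
  seg 4: left by d2 = 8 → (-8, 12)
  seg 5: left by d7 = 19/5 → (-59/5, 12)
  seg 6: up by d4 = 76/5 → (-59/5, 136/5)
  seg 7: left by d3 = 19/5 → (-78/5, 136/5)
  seg 8: up by d1 = 4 → (-78/5, 156/5)
  seg 9: right by d2 = 8 → (-38/5, 156/5)
  seg 10: left by d7 = 19/5 → (-57/5, 156/5)

d4 = 76/5
d5 = 16
d6 = 8
d7 = 19/5
endpoint = (-57/5, 156/5)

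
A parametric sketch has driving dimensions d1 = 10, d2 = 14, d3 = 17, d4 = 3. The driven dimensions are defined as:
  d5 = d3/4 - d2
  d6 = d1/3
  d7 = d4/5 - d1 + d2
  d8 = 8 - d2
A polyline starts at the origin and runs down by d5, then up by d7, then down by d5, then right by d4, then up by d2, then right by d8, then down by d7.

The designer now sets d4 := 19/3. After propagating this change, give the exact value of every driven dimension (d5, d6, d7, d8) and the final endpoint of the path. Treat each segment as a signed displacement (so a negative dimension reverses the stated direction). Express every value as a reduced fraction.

d5 = -39/4
d6 = 10/3
d7 = 79/15
d8 = -6
endpoint = (1/3, 67/2)

Apply edit: d4 := 19/3
  d5 = d3/4 - d2 = -39/4
  d6 = d1/3 = 10/3
  d7 = d4/5 - d1 + d2 = 79/15
  d8 = 8 - d2 = -6
Walk from origin (0, 0):
  seg 1: down by d5 = -39/4 → (0, 39/4)
  seg 2: up by d7 = 79/15 → (0, 901/60)
  seg 3: down by d5 = -39/4 → (0, 743/30)
  seg 4: right by d4 = 19/3 → (19/3, 743/30)
  seg 5: up by d2 = 14 → (19/3, 1163/30)
  seg 6: right by d8 = -6 → (1/3, 1163/30)
  seg 7: down by d7 = 79/15 → (1/3, 67/2)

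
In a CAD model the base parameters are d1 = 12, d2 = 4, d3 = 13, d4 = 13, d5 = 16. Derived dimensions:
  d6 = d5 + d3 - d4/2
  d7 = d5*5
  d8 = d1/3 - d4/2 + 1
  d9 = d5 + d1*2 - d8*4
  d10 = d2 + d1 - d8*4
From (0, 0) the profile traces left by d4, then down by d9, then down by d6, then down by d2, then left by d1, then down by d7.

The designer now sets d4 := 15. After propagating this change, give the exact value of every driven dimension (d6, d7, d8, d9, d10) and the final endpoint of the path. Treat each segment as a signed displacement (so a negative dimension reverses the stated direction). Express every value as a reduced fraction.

Apply edit: d4 := 15
  d6 = d5 + d3 - d4/2 = 43/2
  d7 = d5*5 = 80
  d8 = d1/3 - d4/2 + 1 = -5/2
  d9 = d5 + d1*2 - d8*4 = 50
  d10 = d2 + d1 - d8*4 = 26
Walk from origin (0, 0):
  seg 1: left by d4 = 15 → (-15, 0)
  seg 2: down by d9 = 50 → (-15, -50)
  seg 3: down by d6 = 43/2 → (-15, -143/2)
  seg 4: down by d2 = 4 → (-15, -151/2)
  seg 5: left by d1 = 12 → (-27, -151/2)
  seg 6: down by d7 = 80 → (-27, -311/2)

d6 = 43/2
d7 = 80
d8 = -5/2
d9 = 50
d10 = 26
endpoint = (-27, -311/2)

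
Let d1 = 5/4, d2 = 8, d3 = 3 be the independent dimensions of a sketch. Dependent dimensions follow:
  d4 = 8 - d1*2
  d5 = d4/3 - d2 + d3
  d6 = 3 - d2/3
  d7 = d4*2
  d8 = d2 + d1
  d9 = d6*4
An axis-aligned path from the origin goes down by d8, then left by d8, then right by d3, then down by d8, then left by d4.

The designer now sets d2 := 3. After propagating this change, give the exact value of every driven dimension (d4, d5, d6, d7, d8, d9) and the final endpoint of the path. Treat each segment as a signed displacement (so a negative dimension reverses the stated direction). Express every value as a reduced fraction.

Apply edit: d2 := 3
  d4 = 8 - d1*2 = 11/2
  d5 = d4/3 - d2 + d3 = 11/6
  d6 = 3 - d2/3 = 2
  d7 = d4*2 = 11
  d8 = d2 + d1 = 17/4
  d9 = d6*4 = 8
Walk from origin (0, 0):
  seg 1: down by d8 = 17/4 → (0, -17/4)
  seg 2: left by d8 = 17/4 → (-17/4, -17/4)
  seg 3: right by d3 = 3 → (-5/4, -17/4)
  seg 4: down by d8 = 17/4 → (-5/4, -17/2)
  seg 5: left by d4 = 11/2 → (-27/4, -17/2)

d4 = 11/2
d5 = 11/6
d6 = 2
d7 = 11
d8 = 17/4
d9 = 8
endpoint = (-27/4, -17/2)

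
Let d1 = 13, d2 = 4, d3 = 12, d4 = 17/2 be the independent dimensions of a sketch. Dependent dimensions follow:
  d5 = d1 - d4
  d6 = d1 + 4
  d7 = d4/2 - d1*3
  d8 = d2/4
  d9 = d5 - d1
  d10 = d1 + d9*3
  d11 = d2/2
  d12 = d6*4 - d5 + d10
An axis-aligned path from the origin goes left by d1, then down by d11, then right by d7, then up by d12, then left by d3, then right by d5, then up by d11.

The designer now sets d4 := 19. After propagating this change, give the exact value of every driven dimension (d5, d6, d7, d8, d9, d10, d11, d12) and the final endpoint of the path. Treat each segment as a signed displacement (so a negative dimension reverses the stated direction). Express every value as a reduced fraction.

d5 = -6
d6 = 17
d7 = -59/2
d8 = 1
d9 = -19
d10 = -44
d11 = 2
d12 = 30
endpoint = (-121/2, 30)

Apply edit: d4 := 19
  d5 = d1 - d4 = -6
  d6 = d1 + 4 = 17
  d7 = d4/2 - d1*3 = -59/2
  d8 = d2/4 = 1
  d9 = d5 - d1 = -19
  d10 = d1 + d9*3 = -44
  d11 = d2/2 = 2
  d12 = d6*4 - d5 + d10 = 30
Walk from origin (0, 0):
  seg 1: left by d1 = 13 → (-13, 0)
  seg 2: down by d11 = 2 → (-13, -2)
  seg 3: right by d7 = -59/2 → (-85/2, -2)
  seg 4: up by d12 = 30 → (-85/2, 28)
  seg 5: left by d3 = 12 → (-109/2, 28)
  seg 6: right by d5 = -6 → (-121/2, 28)
  seg 7: up by d11 = 2 → (-121/2, 30)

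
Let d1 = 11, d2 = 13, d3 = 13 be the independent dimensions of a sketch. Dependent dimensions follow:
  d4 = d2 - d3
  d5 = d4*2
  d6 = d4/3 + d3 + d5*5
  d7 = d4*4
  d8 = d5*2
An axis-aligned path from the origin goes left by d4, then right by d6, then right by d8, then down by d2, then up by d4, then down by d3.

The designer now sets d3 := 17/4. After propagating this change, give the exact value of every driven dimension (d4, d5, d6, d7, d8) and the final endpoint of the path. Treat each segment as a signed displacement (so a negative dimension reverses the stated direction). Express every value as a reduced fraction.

d4 = 35/4
d5 = 35/2
d6 = 284/3
d7 = 35
d8 = 35
endpoint = (1451/12, -17/2)

Apply edit: d3 := 17/4
  d4 = d2 - d3 = 35/4
  d5 = d4*2 = 35/2
  d6 = d4/3 + d3 + d5*5 = 284/3
  d7 = d4*4 = 35
  d8 = d5*2 = 35
Walk from origin (0, 0):
  seg 1: left by d4 = 35/4 → (-35/4, 0)
  seg 2: right by d6 = 284/3 → (1031/12, 0)
  seg 3: right by d8 = 35 → (1451/12, 0)
  seg 4: down by d2 = 13 → (1451/12, -13)
  seg 5: up by d4 = 35/4 → (1451/12, -17/4)
  seg 6: down by d3 = 17/4 → (1451/12, -17/2)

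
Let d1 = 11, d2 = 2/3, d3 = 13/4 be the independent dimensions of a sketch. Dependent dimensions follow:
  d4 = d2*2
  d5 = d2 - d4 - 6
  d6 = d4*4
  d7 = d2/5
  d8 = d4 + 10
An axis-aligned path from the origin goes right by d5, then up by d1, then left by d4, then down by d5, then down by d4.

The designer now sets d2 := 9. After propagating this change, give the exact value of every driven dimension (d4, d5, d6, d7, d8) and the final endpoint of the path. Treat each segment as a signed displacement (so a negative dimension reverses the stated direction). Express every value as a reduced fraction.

d4 = 18
d5 = -15
d6 = 72
d7 = 9/5
d8 = 28
endpoint = (-33, 8)

Apply edit: d2 := 9
  d4 = d2*2 = 18
  d5 = d2 - d4 - 6 = -15
  d6 = d4*4 = 72
  d7 = d2/5 = 9/5
  d8 = d4 + 10 = 28
Walk from origin (0, 0):
  seg 1: right by d5 = -15 → (-15, 0)
  seg 2: up by d1 = 11 → (-15, 11)
  seg 3: left by d4 = 18 → (-33, 11)
  seg 4: down by d5 = -15 → (-33, 26)
  seg 5: down by d4 = 18 → (-33, 8)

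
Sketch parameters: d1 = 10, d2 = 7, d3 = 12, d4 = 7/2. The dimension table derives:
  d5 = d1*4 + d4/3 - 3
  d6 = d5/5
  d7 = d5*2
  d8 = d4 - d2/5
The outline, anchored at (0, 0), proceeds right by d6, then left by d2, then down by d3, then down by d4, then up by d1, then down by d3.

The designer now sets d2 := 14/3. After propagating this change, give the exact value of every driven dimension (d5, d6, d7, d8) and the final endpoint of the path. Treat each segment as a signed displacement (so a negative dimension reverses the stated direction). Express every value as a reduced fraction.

Apply edit: d2 := 14/3
  d5 = d1*4 + d4/3 - 3 = 229/6
  d6 = d5/5 = 229/30
  d7 = d5*2 = 229/3
  d8 = d4 - d2/5 = 77/30
Walk from origin (0, 0):
  seg 1: right by d6 = 229/30 → (229/30, 0)
  seg 2: left by d2 = 14/3 → (89/30, 0)
  seg 3: down by d3 = 12 → (89/30, -12)
  seg 4: down by d4 = 7/2 → (89/30, -31/2)
  seg 5: up by d1 = 10 → (89/30, -11/2)
  seg 6: down by d3 = 12 → (89/30, -35/2)

d5 = 229/6
d6 = 229/30
d7 = 229/3
d8 = 77/30
endpoint = (89/30, -35/2)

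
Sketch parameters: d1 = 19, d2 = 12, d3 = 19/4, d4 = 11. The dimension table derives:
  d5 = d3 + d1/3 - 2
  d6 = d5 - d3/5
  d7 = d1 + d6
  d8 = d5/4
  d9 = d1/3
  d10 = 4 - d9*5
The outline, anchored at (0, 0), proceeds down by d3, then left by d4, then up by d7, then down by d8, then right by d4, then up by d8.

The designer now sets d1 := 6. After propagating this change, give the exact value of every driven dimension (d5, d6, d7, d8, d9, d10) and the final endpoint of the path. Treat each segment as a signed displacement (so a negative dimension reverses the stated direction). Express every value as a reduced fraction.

Apply edit: d1 := 6
  d5 = d3 + d1/3 - 2 = 19/4
  d6 = d5 - d3/5 = 19/5
  d7 = d1 + d6 = 49/5
  d8 = d5/4 = 19/16
  d9 = d1/3 = 2
  d10 = 4 - d9*5 = -6
Walk from origin (0, 0):
  seg 1: down by d3 = 19/4 → (0, -19/4)
  seg 2: left by d4 = 11 → (-11, -19/4)
  seg 3: up by d7 = 49/5 → (-11, 101/20)
  seg 4: down by d8 = 19/16 → (-11, 309/80)
  seg 5: right by d4 = 11 → (0, 309/80)
  seg 6: up by d8 = 19/16 → (0, 101/20)

d5 = 19/4
d6 = 19/5
d7 = 49/5
d8 = 19/16
d9 = 2
d10 = -6
endpoint = (0, 101/20)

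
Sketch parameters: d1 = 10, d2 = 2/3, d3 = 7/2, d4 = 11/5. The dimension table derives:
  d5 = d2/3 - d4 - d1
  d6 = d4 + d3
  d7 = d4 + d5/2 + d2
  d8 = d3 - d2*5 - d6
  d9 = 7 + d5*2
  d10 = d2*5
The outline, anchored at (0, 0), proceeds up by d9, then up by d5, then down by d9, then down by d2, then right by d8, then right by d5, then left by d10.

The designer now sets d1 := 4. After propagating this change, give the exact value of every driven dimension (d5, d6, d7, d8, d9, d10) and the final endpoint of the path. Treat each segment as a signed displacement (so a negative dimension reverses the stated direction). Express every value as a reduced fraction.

Apply edit: d1 := 4
  d5 = d2/3 - d4 - d1 = -269/45
  d6 = d4 + d3 = 57/10
  d7 = d4 + d5/2 + d2 = -11/90
  d8 = d3 - d2*5 - d6 = -83/15
  d9 = 7 + d5*2 = -223/45
  d10 = d2*5 = 10/3
Walk from origin (0, 0):
  seg 1: up by d9 = -223/45 → (0, -223/45)
  seg 2: up by d5 = -269/45 → (0, -164/15)
  seg 3: down by d9 = -223/45 → (0, -269/45)
  seg 4: down by d2 = 2/3 → (0, -299/45)
  seg 5: right by d8 = -83/15 → (-83/15, -299/45)
  seg 6: right by d5 = -269/45 → (-518/45, -299/45)
  seg 7: left by d10 = 10/3 → (-668/45, -299/45)

d5 = -269/45
d6 = 57/10
d7 = -11/90
d8 = -83/15
d9 = -223/45
d10 = 10/3
endpoint = (-668/45, -299/45)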